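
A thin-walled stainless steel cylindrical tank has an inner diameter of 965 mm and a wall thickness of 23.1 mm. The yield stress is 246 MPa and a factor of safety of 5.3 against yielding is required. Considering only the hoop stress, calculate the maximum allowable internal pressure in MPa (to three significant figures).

σ_allow = 246/5.3 = 46.42 MPa.
σ_h = pD/(2t) → p_allow = 2σ_allow t/D = 2×46.42×23.1/965 = 2.222 MPa.

p_allow = 2.22 MPa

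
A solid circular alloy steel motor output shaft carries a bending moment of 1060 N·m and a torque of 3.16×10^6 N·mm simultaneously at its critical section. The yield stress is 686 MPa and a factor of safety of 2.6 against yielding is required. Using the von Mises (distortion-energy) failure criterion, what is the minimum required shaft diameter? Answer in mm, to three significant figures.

σ_allow = σ_y/n = 686/2.6 = 263.8 MPa.
For a solid shaft σ_b = 32M/(πd³) and τ = 16T/(πd³), so the von Mises stress is σ' = (16/πd³)·√(4M²+3T²).
√(4M²+3T²) = √(4×(1.060×10^6)² + 3×(3.160×10^6)²) = 5.870×10^6 N·mm.
d³ = 16×5.870×10^6/(π×263.8) = 113300 mm³.
d = 48.39 mm.

d = 48.4 mm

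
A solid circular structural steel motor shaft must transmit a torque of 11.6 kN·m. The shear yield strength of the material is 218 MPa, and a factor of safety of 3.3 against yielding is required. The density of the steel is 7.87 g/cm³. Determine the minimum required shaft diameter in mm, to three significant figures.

Allowable shear stress τ_allow = 218/3.3 = 66.06 MPa.
For a solid shaft τ = 16T/(πd³), so d³ = 16T/(π τ_allow) = 16×1.1600×10^7/(π×66.06) = 894300 mm³.
d = (894300)^(1/3) = 96.34 mm.

d = 96.3 mm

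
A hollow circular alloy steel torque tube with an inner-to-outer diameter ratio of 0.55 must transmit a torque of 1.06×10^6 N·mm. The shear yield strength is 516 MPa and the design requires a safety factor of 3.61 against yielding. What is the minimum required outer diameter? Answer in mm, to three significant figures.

d_o = 34.6 mm

τ_allow = 516/3.61 = 142.9 MPa.
For a hollow shaft τ = 16T/[πd_o³(1−k⁴)] with k = 0.55, so 1−k⁴ = 0.9085.
d_o³ = 16T/[π τ_allow (1−k⁴)] = 16×1060000/(π×142.9×0.9085) = 41570 mm³.
d_o = 34.64 mm.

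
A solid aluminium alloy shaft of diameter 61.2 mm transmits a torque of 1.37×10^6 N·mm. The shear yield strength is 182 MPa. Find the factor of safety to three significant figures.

n = 5.98

τ = 16T/(πd³) = 16×1370000/(π×61.2³) = 30.44 MPa.
n = τ_limit/τ = 182/30.44 = 5.979.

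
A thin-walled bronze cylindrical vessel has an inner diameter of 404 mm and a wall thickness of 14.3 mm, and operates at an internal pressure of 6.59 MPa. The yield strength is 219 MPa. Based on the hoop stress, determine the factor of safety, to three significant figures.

σ_h = pD/(2t) = 6.59×404/(2×14.3) = 93.09 MPa.
n = 219/93.09 = 2.353.

n = 2.35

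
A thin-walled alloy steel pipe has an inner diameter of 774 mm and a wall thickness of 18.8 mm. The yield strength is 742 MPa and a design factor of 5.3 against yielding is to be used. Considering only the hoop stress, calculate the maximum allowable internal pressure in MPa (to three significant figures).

p_allow = 6.80 MPa

σ_allow = 742/5.3 = 140.0 MPa.
σ_h = pD/(2t) → p_allow = 2σ_allow t/D = 2×140.0×18.8/774 = 6.801 MPa.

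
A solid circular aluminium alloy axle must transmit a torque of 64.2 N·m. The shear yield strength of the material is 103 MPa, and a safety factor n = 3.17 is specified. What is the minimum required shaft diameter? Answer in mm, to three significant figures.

Allowable shear stress τ_allow = 103/3.17 = 32.49 MPa.
For a solid shaft τ = 16T/(πd³), so d³ = 16T/(π τ_allow) = 16×64200/(π×32.49) = 10060 mm³.
d = (10060)^(1/3) = 21.59 mm.

d = 21.6 mm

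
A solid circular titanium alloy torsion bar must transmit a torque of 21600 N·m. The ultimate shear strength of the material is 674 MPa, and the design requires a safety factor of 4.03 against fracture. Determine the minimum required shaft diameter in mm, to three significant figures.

Allowable shear stress τ_allow = 674/4.03 = 167.2 MPa.
For a solid shaft τ = 16T/(πd³), so d³ = 16T/(π τ_allow) = 16×2.1600×10^7/(π×167.2) = 657800 mm³.
d = (657800)^(1/3) = 86.97 mm.

d = 87.0 mm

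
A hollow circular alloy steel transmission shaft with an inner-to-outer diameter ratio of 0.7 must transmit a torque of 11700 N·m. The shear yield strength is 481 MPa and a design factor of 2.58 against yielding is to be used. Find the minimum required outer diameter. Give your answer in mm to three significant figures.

τ_allow = 481/2.58 = 186.4 MPa.
For a hollow shaft τ = 16T/[πd_o³(1−k⁴)] with k = 0.7, so 1−k⁴ = 0.7599.
d_o³ = 16T/[π τ_allow (1−k⁴)] = 16×1.1700×10^7/(π×186.4×0.7599) = 420600 mm³.
d_o = 74.92 mm.

d_o = 74.9 mm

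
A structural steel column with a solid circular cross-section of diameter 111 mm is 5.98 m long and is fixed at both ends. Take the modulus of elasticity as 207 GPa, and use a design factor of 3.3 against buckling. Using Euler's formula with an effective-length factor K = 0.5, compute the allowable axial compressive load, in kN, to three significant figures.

P_allow = 516 kN

I = πd⁴/64 = π×111⁴/64 = 7.452×10^6 mm⁴.
Effective length L_e = KL = 0.5×5.98 m = 2990 mm.
Euler critical load P_cr = π²EI/L_e² = π²×207000×7.452×10^6/2990² = 1.703×10^6 N.
P_allow = P_cr/n = 1.703×10^6/3.3 = 516000 N.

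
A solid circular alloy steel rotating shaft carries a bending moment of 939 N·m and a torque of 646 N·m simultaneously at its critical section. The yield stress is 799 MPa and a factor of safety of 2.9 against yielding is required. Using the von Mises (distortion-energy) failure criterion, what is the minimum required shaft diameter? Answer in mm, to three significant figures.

σ_allow = σ_y/n = 799/2.9 = 275.5 MPa.
For a solid shaft σ_b = 32M/(πd³) and τ = 16T/(πd³), so the von Mises stress is σ' = (16/πd³)·√(4M²+3T²).
√(4M²+3T²) = √(4×(939000)² + 3×(646000)²) = 2.186×10^6 N·mm.
d³ = 16×2.186×10^6/(π×275.5) = 40410 mm³.
d = 34.32 mm.

d = 34.3 mm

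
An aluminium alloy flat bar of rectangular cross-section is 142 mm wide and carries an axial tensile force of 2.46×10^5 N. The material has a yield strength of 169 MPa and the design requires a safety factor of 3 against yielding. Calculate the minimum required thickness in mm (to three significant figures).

σ_allow = 169/3 = 56.33 MPa.
Required area A = F/σ_allow = 246000/56.33 = 4367 mm².
t = A/w = 4367/142 = 30.75 mm.

t = 30.8 mm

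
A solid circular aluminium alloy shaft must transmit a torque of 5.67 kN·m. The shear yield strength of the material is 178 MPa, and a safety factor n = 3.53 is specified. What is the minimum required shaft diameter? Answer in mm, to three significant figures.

d = 83.0 mm

Allowable shear stress τ_allow = 178/3.53 = 50.42 MPa.
For a solid shaft τ = 16T/(πd³), so d³ = 16T/(π τ_allow) = 16×5670000/(π×50.42) = 572700 mm³.
d = (572700)^(1/3) = 83.04 mm.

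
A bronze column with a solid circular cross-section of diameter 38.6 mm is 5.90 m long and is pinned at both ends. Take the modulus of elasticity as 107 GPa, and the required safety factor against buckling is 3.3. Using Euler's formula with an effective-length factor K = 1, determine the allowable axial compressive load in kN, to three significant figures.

I = πd⁴/64 = π×38.6⁴/64 = 109000 mm⁴.
Effective length L_e = KL = 1×5.90 m = 5900 mm.
Euler critical load P_cr = π²EI/L_e² = π²×107000×109000/5900² = 3306 N.
P_allow = P_cr/n = 3306/3.3 = 1002 N.

P_allow = 1.00 kN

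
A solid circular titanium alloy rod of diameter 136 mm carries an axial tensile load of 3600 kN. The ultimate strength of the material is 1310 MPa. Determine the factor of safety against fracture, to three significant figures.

A = πd²/4 = 14530 mm².
σ = F/A = 3600000/14530 = 247.8 MPa.
n = 1310/247.8 = 5.286.

n = 5.29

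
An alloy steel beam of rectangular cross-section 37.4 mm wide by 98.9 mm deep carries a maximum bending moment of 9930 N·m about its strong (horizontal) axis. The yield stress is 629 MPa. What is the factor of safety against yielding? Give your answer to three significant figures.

Section modulus S = bh²/6 = 37.4×98.9²/6 = 60970 mm³.
σ = M/S = 9930000/60970 = 162.9 MPa.
n = 629/162.9 = 3.862.

n = 3.86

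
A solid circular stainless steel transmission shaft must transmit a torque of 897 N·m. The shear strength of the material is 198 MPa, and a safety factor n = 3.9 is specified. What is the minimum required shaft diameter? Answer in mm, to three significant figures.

Allowable shear stress τ_allow = 198/3.9 = 50.77 MPa.
For a solid shaft τ = 16T/(πd³), so d³ = 16T/(π τ_allow) = 16×897000/(π×50.77) = 89980 mm³.
d = (89980)^(1/3) = 44.81 mm.

d = 44.8 mm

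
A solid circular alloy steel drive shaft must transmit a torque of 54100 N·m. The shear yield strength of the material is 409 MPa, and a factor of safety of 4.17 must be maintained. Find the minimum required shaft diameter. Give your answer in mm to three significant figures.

Allowable shear stress τ_allow = 409/4.17 = 98.08 MPa.
For a solid shaft τ = 16T/(πd³), so d³ = 16T/(π τ_allow) = 16×5.4100×10^7/(π×98.08) = 2.809×10^6 mm³.
d = (2.809×10^6)^(1/3) = 141.1 mm.

d = 141 mm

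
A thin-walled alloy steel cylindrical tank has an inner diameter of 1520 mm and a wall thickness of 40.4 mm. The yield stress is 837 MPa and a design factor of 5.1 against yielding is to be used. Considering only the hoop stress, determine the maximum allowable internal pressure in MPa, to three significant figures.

σ_allow = 837/5.1 = 164.1 MPa.
σ_h = pD/(2t) → p_allow = 2σ_allow t/D = 2×164.1×40.4/1520 = 8.724 MPa.

p_allow = 8.72 MPa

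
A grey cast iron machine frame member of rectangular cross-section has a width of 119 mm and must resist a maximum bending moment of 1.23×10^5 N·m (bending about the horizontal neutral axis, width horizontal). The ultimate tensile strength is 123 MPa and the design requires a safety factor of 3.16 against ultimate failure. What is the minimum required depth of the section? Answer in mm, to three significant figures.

h = 399 mm

σ_allow = 123/3.16 = 38.92 MPa.
For a rectangular section σ = 6M/(bh²), so h² = 6M/(b σ_allow) = 6×1.2300×10^8/(119×38.92) = 159300 mm².
h = 399.2 mm.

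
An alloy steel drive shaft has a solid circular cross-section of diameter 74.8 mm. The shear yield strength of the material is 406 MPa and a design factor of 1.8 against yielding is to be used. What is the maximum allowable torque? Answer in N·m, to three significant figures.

T_allow = 18500 N·m

τ_allow = 406/1.8 = 225.6 MPa.
For a solid shaft T_allow = τ_allow·πd³/16; πd³/16 = π×74.8³/16 = 82170 mm³.
T_allow = 225.6×82170 = 1.853×10^7 N·mm = 18530 N·m.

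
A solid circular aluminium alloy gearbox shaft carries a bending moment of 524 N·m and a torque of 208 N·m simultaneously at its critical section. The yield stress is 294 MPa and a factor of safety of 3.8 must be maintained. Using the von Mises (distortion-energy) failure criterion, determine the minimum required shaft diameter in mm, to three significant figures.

σ_allow = σ_y/n = 294/3.8 = 77.37 MPa.
For a solid shaft σ_b = 32M/(πd³) and τ = 16T/(πd³), so the von Mises stress is σ' = (16/πd³)·√(4M²+3T²).
√(4M²+3T²) = √(4×(524000)² + 3×(208000)²) = 1.108×10^6 N·mm.
d³ = 16×1.108×10^6/(π×77.37) = 72950 mm³.
d = 41.78 mm.

d = 41.8 mm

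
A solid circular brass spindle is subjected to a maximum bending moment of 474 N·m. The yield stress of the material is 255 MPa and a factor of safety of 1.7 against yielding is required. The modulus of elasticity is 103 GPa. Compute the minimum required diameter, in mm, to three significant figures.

d = 31.8 mm

σ_allow = 255/1.7 = 150.0 MPa.
For a solid circular section σ = 32M/(πd³), so d³ = 32M/(π σ_allow) = 32×474000/(π×150.0) = 32190 mm³.
d = 31.81 mm.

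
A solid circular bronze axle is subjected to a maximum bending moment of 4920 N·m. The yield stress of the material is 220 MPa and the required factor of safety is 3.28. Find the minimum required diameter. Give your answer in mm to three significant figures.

d = 90.7 mm

σ_allow = 220/3.28 = 67.07 MPa.
For a solid circular section σ = 32M/(πd³), so d³ = 32M/(π σ_allow) = 32×4920000/(π×67.07) = 747200 mm³.
d = 90.74 mm.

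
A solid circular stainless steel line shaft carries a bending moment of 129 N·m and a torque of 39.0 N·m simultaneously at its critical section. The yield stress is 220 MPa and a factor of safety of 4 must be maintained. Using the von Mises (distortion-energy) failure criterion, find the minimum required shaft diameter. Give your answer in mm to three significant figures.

d = 29.1 mm

σ_allow = σ_y/n = 220/4 = 55.00 MPa.
For a solid shaft σ_b = 32M/(πd³) and τ = 16T/(πd³), so the von Mises stress is σ' = (16/πd³)·√(4M²+3T²).
√(4M²+3T²) = √(4×(129000)² + 3×(39000)²) = 266700 N·mm.
d³ = 16×266700/(π×55.00) = 24700 mm³.
d = 29.12 mm.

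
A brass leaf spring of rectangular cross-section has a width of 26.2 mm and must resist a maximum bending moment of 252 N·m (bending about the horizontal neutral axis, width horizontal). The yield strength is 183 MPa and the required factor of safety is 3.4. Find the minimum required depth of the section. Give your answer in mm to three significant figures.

h = 32.7 mm

σ_allow = 183/3.4 = 53.82 MPa.
For a rectangular section σ = 6M/(bh²), so h² = 6M/(b σ_allow) = 6×252000/(26.2×53.82) = 1072 mm².
h = 32.74 mm.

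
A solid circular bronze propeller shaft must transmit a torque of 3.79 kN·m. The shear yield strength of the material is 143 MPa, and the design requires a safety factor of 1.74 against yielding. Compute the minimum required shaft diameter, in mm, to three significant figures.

Allowable shear stress τ_allow = 143/1.74 = 82.18 MPa.
For a solid shaft τ = 16T/(πd³), so d³ = 16T/(π τ_allow) = 16×3790000/(π×82.18) = 234900 mm³.
d = (234900)^(1/3) = 61.70 mm.

d = 61.7 mm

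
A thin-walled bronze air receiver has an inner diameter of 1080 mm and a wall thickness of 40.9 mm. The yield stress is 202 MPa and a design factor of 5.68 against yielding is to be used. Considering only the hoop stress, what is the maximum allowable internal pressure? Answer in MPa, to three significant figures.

p_allow = 2.69 MPa

σ_allow = 202/5.68 = 35.56 MPa.
σ_h = pD/(2t) → p_allow = 2σ_allow t/D = 2×35.56×40.9/1080 = 2.694 MPa.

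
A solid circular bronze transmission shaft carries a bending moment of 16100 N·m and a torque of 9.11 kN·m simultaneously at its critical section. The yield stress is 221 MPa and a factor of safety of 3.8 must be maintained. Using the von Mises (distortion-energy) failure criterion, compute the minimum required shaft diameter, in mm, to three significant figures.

σ_allow = σ_y/n = 221/3.8 = 58.16 MPa.
For a solid shaft σ_b = 32M/(πd³) and τ = 16T/(πd³), so the von Mises stress is σ' = (16/πd³)·√(4M²+3T²).
√(4M²+3T²) = √(4×(1.610×10^7)² + 3×(9.110×10^6)²) = 3.586×10^7 N·mm.
d³ = 16×3.586×10^7/(π×58.16) = 3.140×10^6 mm³.
d = 146.4 mm.

d = 146 mm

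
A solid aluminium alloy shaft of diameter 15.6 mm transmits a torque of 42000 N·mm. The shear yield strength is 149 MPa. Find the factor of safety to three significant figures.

n = 2.64

τ = 16T/(πd³) = 16×42000/(π×15.6³) = 56.34 MPa.
n = τ_limit/τ = 149/56.34 = 2.644.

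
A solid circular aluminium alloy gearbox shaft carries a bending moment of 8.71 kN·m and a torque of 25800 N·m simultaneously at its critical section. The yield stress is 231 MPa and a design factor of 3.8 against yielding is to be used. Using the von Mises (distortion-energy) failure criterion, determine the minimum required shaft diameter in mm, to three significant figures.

σ_allow = σ_y/n = 231/3.8 = 60.79 MPa.
For a solid shaft σ_b = 32M/(πd³) and τ = 16T/(πd³), so the von Mises stress is σ' = (16/πd³)·√(4M²+3T²).
√(4M²+3T²) = √(4×(8.710×10^6)² + 3×(2.580×10^7)²) = 4.796×10^7 N·mm.
d³ = 16×4.796×10^7/(π×60.79) = 4.018×10^6 mm³.
d = 159.0 mm.

d = 159 mm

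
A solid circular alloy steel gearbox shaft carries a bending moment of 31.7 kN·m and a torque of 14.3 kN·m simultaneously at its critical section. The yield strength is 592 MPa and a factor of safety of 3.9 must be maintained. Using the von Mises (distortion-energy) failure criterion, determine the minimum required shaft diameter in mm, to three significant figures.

d = 132 mm

σ_allow = σ_y/n = 592/3.9 = 151.8 MPa.
For a solid shaft σ_b = 32M/(πd³) and τ = 16T/(πd³), so the von Mises stress is σ' = (16/πd³)·√(4M²+3T²).
√(4M²+3T²) = √(4×(3.170×10^7)² + 3×(1.430×10^7)²) = 6.807×10^7 N·mm.
d³ = 16×6.807×10^7/(π×151.8) = 2.284×10^6 mm³.
d = 131.7 mm.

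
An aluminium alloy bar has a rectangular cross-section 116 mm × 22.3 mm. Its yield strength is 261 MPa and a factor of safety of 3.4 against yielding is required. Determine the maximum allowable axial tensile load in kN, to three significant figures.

σ_allow = 261/3.4 = 76.76 MPa.
A = 116×22.3 = 2587 mm².
F_allow = σ_allow × A = 76.76×2587 = 198600 N.

F_allow = 199 kN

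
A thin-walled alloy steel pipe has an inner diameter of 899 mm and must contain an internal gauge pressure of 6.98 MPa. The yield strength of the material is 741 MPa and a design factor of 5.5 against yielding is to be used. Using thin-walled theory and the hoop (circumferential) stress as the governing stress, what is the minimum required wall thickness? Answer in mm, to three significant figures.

t = 23.3 mm

σ_allow = 741/5.5 = 134.7 MPa.
Hoop stress σ_h = pD/(2t), so t = pD/(2σ_allow) = 6.98×899/(2×134.7) = 23.29 mm.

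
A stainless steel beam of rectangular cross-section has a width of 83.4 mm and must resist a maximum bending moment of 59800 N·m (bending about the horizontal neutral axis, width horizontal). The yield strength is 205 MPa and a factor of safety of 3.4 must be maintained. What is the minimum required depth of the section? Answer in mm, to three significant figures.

h = 267 mm

σ_allow = 205/3.4 = 60.29 MPa.
For a rectangular section σ = 6M/(bh²), so h² = 6M/(b σ_allow) = 6×5.9800×10^7/(83.4×60.29) = 71350 mm².
h = 267.1 mm.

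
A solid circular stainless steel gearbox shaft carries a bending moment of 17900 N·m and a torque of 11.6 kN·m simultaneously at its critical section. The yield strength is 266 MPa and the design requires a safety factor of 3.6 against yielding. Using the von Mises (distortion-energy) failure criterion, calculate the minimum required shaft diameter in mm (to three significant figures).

σ_allow = σ_y/n = 266/3.6 = 73.89 MPa.
For a solid shaft σ_b = 32M/(πd³) and τ = 16T/(πd³), so the von Mises stress is σ' = (16/πd³)·√(4M²+3T²).
√(4M²+3T²) = √(4×(1.790×10^7)² + 3×(1.160×10^7)²) = 4.105×10^7 N·mm.
d³ = 16×4.105×10^7/(π×73.89) = 2.830×10^6 mm³.
d = 141.4 mm.

d = 141 mm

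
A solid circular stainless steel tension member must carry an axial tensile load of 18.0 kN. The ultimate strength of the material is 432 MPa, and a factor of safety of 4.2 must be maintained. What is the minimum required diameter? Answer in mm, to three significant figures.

Allowable stress σ_allow = 432/4.2 = 102.9 MPa.
Required area A = F/σ_allow = 18000/102.9 = 175.0 mm².
A = πd²/4 → d = √(4A/π) = 14.93 mm.

d = 14.9 mm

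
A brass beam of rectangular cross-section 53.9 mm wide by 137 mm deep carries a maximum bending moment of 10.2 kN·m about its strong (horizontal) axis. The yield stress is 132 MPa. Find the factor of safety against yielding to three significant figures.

n = 2.18

Section modulus S = bh²/6 = 53.9×137²/6 = 168600 mm³.
σ = M/S = 1.0200×10^7/168600 = 60.50 MPa.
n = 132/60.50 = 2.182.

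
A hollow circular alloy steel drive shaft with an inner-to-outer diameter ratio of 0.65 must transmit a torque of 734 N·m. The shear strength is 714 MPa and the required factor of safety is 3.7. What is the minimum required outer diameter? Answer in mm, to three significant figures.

τ_allow = 714/3.7 = 193.0 MPa.
For a hollow shaft τ = 16T/[πd_o³(1−k⁴)] with k = 0.65, so 1−k⁴ = 0.8215.
d_o³ = 16T/[π τ_allow (1−k⁴)] = 16×734000/(π×193.0×0.8215) = 23580 mm³.
d_o = 28.68 mm.

d_o = 28.7 mm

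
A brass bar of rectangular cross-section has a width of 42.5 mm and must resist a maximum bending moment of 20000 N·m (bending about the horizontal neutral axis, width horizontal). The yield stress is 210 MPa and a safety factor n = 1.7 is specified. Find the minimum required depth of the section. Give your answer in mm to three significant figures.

h = 151 mm

σ_allow = 210/1.7 = 123.5 MPa.
For a rectangular section σ = 6M/(bh²), so h² = 6M/(b σ_allow) = 6×2.0000×10^7/(42.5×123.5) = 22860 mm².
h = 151.2 mm.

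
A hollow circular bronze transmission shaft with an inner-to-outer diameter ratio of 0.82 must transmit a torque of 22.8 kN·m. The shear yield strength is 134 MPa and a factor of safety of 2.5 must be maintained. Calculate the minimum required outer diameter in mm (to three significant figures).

τ_allow = 134/2.5 = 53.60 MPa.
For a hollow shaft τ = 16T/[πd_o³(1−k⁴)] with k = 0.82, so 1−k⁴ = 0.5479.
d_o³ = 16T/[π τ_allow (1−k⁴)] = 16×2.2800×10^7/(π×53.60×0.5479) = 3.954×10^6 mm³.
d_o = 158.1 mm.

d_o = 158 mm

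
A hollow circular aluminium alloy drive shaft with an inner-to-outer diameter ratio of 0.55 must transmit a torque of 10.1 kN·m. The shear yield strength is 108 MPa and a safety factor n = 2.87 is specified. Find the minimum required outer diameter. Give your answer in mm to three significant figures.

τ_allow = 108/2.87 = 37.63 MPa.
For a hollow shaft τ = 16T/[πd_o³(1−k⁴)] with k = 0.55, so 1−k⁴ = 0.9085.
d_o³ = 16T/[π τ_allow (1−k⁴)] = 16×1.0100×10^7/(π×37.63×0.9085) = 1.505×10^6 mm³.
d_o = 114.6 mm.

d_o = 115 mm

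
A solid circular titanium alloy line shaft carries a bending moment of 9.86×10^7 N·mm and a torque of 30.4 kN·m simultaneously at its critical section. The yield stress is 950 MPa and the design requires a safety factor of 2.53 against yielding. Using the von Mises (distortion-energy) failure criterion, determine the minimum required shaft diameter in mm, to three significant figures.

d = 140 mm

σ_allow = σ_y/n = 950/2.53 = 375.5 MPa.
For a solid shaft σ_b = 32M/(πd³) and τ = 16T/(πd³), so the von Mises stress is σ' = (16/πd³)·√(4M²+3T²).
√(4M²+3T²) = √(4×(9.860×10^7)² + 3×(3.040×10^7)²) = 2.041×10^8 N·mm.
d³ = 16×2.041×10^8/(π×375.5) = 2.768×10^6 mm³.
d = 140.4 mm.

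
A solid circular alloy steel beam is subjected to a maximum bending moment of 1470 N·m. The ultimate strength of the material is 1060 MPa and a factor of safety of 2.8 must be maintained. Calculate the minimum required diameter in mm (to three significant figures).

σ_allow = 1060/2.8 = 378.6 MPa.
For a solid circular section σ = 32M/(πd³), so d³ = 32M/(π σ_allow) = 32×1470000/(π×378.6) = 39550 mm³.
d = 34.07 mm.

d = 34.1 mm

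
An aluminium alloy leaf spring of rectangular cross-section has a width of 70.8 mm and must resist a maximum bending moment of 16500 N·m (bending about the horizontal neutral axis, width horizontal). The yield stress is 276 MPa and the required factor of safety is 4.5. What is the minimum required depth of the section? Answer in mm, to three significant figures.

σ_allow = 276/4.5 = 61.33 MPa.
For a rectangular section σ = 6M/(bh²), so h² = 6M/(b σ_allow) = 6×1.6500×10^7/(70.8×61.33) = 22800 mm².
h = 151.0 mm.

h = 151 mm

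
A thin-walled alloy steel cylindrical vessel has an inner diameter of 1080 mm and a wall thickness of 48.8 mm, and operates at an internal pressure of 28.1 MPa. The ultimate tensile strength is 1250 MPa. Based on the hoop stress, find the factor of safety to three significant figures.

σ_h = pD/(2t) = 28.1×1080/(2×48.8) = 310.9 MPa.
n = 1250/310.9 = 4.020.

n = 4.02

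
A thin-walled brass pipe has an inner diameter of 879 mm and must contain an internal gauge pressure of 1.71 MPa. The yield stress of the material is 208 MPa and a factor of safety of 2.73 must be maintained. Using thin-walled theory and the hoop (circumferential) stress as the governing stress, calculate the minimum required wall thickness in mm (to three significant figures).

t = 9.86 mm

σ_allow = 208/2.73 = 76.19 MPa.
Hoop stress σ_h = pD/(2t), so t = pD/(2σ_allow) = 1.71×879/(2×76.19) = 9.864 mm.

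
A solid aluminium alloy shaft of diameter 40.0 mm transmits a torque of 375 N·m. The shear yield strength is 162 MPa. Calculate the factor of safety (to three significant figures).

τ = 16T/(πd³) = 16×375000/(π×40.0³) = 29.84 MPa.
n = τ_limit/τ = 162/29.84 = 5.429.

n = 5.43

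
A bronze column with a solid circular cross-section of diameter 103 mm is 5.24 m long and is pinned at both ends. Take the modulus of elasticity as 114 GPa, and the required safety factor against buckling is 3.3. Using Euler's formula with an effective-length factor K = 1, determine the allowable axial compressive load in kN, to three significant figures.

P_allow = 68.6 kN

I = πd⁴/64 = π×103⁴/64 = 5.525×10^6 mm⁴.
Effective length L_e = KL = 1×5.24 m = 5240 mm.
Euler critical load P_cr = π²EI/L_e² = π²×114000×5.525×10^6/5240² = 226400 N.
P_allow = P_cr/n = 226400/3.3 = 68600 N.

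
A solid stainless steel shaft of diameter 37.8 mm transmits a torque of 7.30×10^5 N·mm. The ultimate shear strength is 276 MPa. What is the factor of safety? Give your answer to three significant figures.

n = 4.01

τ = 16T/(πd³) = 16×730000/(π×37.8³) = 68.84 MPa.
n = τ_limit/τ = 276/68.84 = 4.010.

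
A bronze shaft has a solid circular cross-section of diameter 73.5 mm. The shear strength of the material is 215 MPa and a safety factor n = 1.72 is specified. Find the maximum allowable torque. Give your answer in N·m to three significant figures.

τ_allow = 215/1.72 = 125.0 MPa.
For a solid shaft T_allow = τ_allow·πd³/16; πd³/16 = π×73.5³/16 = 77960 mm³.
T_allow = 125.0×77960 = 9.745×10^6 N·mm = 9745 N·m.

T_allow = 9750 N·m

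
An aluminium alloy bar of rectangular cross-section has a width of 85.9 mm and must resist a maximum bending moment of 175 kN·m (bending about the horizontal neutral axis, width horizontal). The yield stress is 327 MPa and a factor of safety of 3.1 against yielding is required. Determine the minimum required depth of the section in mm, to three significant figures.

σ_allow = 327/3.1 = 105.5 MPa.
For a rectangular section σ = 6M/(bh²), so h² = 6M/(b σ_allow) = 6×1.7500×10^8/(85.9×105.5) = 115900 mm².
h = 340.4 mm.

h = 340 mm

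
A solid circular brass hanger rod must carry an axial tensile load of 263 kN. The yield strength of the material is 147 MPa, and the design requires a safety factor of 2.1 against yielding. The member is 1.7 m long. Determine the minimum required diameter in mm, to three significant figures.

Allowable stress σ_allow = 147/2.1 = 70.00 MPa.
Required area A = F/σ_allow = 263000/70.00 = 3757 mm².
A = πd²/4 → d = √(4A/π) = 69.16 mm.

d = 69.2 mm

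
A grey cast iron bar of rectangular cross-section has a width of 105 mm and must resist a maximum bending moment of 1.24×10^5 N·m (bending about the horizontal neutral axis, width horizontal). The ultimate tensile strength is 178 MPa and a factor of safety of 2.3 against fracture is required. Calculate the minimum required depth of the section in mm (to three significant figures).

σ_allow = 178/2.3 = 77.39 MPa.
For a rectangular section σ = 6M/(bh²), so h² = 6M/(b σ_allow) = 6×1.2400×10^8/(105×77.39) = 91560 mm².
h = 302.6 mm.

h = 303 mm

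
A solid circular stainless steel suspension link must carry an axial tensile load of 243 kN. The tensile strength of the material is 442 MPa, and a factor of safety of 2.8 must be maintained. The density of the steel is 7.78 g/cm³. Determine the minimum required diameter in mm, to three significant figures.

Allowable stress σ_allow = 442/2.8 = 157.9 MPa.
Required area A = F/σ_allow = 243000/157.9 = 1539 mm².
A = πd²/4 → d = √(4A/π) = 44.27 mm.

d = 44.3 mm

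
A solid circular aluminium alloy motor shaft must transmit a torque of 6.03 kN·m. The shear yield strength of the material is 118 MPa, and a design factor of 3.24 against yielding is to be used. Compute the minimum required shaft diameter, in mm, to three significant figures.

Allowable shear stress τ_allow = 118/3.24 = 36.42 MPa.
For a solid shaft τ = 16T/(πd³), so d³ = 16T/(π τ_allow) = 16×6030000/(π×36.42) = 843200 mm³.
d = (843200)^(1/3) = 94.47 mm.

d = 94.5 mm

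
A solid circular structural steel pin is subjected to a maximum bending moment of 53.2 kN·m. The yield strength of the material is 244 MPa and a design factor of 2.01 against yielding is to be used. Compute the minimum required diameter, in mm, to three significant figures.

d = 165 mm

σ_allow = 244/2.01 = 121.4 MPa.
For a solid circular section σ = 32M/(πd³), so d³ = 32M/(π σ_allow) = 32×5.3200×10^7/(π×121.4) = 4.464×10^6 mm³.
d = 164.7 mm.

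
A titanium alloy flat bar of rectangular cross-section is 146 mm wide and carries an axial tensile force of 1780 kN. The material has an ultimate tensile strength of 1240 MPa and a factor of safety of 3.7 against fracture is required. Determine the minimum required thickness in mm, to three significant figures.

t = 36.4 mm

σ_allow = 1240/3.7 = 335.1 MPa.
Required area A = F/σ_allow = 1780000/335.1 = 5311 mm².
t = A/w = 5311/146 = 36.38 mm.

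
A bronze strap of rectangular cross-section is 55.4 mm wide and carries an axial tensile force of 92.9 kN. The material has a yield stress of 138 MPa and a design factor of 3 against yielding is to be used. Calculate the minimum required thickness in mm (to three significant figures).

t = 36.5 mm

σ_allow = 138/3 = 46.00 MPa.
Required area A = F/σ_allow = 92900/46.00 = 2020 mm².
t = A/w = 2020/55.4 = 36.45 mm.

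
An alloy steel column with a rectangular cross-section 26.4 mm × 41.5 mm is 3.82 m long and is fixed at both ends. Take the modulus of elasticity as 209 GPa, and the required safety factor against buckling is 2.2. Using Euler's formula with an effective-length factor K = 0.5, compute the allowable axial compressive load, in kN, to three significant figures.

Buckling occurs about the weak axis: I_min = h·b³/12 = 41.5×26.4³/12 = 63630 mm⁴ (b = 26.4 mm is the smaller dimension).
Effective length L_e = KL = 0.5×3.82 m = 1910 mm.
Euler critical load P_cr = π²EI/L_e² = π²×209000×63630/1910² = 35980 N.
P_allow = P_cr/n = 35980/2.2 = 16350 N.

P_allow = 16.4 kN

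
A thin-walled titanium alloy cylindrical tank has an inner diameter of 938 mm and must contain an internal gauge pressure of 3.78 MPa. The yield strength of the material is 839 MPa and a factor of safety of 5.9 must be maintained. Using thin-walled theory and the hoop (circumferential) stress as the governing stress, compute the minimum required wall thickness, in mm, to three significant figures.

σ_allow = 839/5.9 = 142.2 MPa.
Hoop stress σ_h = pD/(2t), so t = pD/(2σ_allow) = 3.78×938/(2×142.2) = 12.47 mm.

t = 12.5 mm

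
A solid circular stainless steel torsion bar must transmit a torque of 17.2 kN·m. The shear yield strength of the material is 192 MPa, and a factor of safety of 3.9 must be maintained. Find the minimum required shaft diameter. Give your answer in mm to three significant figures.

d = 121 mm

Allowable shear stress τ_allow = 192/3.9 = 49.23 MPa.
For a solid shaft τ = 16T/(πd³), so d³ = 16T/(π τ_allow) = 16×1.7200×10^7/(π×49.23) = 1.779×10^6 mm³.
d = (1.779×10^6)^(1/3) = 121.2 mm.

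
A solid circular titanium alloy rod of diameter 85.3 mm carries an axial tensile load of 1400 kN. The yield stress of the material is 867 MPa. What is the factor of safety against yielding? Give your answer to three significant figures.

A = πd²/4 = 5715 mm².
σ = F/A = 1400000/5715 = 245.0 MPa.
n = 867/245.0 = 3.539.

n = 3.54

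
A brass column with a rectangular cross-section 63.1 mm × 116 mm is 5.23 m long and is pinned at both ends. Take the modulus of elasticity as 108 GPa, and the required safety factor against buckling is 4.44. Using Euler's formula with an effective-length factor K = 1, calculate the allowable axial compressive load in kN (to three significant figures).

P_allow = 21.3 kN

Buckling occurs about the weak axis: I_min = h·b³/12 = 116×63.1³/12 = 2.429×10^6 mm⁴ (b = 63.1 mm is the smaller dimension).
Effective length L_e = KL = 1×5.23 m = 5230 mm.
Euler critical load P_cr = π²EI/L_e² = π²×108000×2.429×10^6/5230² = 94640 N.
P_allow = P_cr/n = 94640/4.44 = 21320 N.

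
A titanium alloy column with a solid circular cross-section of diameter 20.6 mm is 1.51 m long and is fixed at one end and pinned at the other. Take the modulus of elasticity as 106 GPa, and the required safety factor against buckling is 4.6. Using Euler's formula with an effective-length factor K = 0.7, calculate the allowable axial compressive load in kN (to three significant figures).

P_allow = 1.80 kN

I = πd⁴/64 = π×20.6⁴/64 = 8840 mm⁴.
Effective length L_e = KL = 0.7×1.51 m = 1057 mm.
Euler critical load P_cr = π²EI/L_e² = π²×106000×8840/1057² = 8277 N.
P_allow = P_cr/n = 8277/4.6 = 1799 N.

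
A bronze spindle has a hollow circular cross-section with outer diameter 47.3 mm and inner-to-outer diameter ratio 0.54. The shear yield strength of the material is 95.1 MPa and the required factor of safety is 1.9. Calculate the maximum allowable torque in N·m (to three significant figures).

T_allow = 952 N·m

τ_allow = 95.1/1.9 = 50.05 MPa.
For a hollow shaft T_allow = τ_allow·πd_o³(1−k⁴)/16 with 1−k⁴ = 0.9150, so πd_o³(1−k⁴)/16 = 19010 mm³.
T_allow = 50.05×19010 = 951600 N·mm = 951.6 N·m.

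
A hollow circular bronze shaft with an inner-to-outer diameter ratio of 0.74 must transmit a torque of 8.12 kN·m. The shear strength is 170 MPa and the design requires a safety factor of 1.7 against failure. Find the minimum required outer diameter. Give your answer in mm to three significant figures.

τ_allow = 170/1.7 = 100.0 MPa.
For a hollow shaft τ = 16T/[πd_o³(1−k⁴)] with k = 0.74, so 1−k⁴ = 0.7001.
d_o³ = 16T/[π τ_allow (1−k⁴)] = 16×8120000/(π×100.0×0.7001) = 590700 mm³.
d_o = 83.90 mm.

d_o = 83.9 mm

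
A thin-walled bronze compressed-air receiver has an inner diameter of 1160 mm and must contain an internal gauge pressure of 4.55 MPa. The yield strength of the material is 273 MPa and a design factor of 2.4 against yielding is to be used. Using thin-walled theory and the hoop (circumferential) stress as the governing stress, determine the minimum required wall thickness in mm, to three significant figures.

t = 23.2 mm

σ_allow = 273/2.4 = 113.8 MPa.
Hoop stress σ_h = pD/(2t), so t = pD/(2σ_allow) = 4.55×1160/(2×113.8) = 23.20 mm.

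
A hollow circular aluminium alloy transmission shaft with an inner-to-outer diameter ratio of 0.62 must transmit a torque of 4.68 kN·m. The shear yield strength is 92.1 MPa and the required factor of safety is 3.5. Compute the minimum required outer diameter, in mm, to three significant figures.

d_o = 102 mm

τ_allow = 92.1/3.5 = 26.31 MPa.
For a hollow shaft τ = 16T/[πd_o³(1−k⁴)] with k = 0.62, so 1−k⁴ = 0.8522.
d_o³ = 16T/[π τ_allow (1−k⁴)] = 16×4680000/(π×26.31×0.8522) = 1.063×10^6 mm³.
d_o = 102.1 mm.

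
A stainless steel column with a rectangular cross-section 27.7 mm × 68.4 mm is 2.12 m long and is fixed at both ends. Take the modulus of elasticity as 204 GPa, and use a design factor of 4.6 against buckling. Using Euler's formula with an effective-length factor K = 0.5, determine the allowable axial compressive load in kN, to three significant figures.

Buckling occurs about the weak axis: I_min = h·b³/12 = 68.4×27.7³/12 = 121100 mm⁴ (b = 27.7 mm is the smaller dimension).
Effective length L_e = KL = 0.5×2.12 m = 1060 mm.
Euler critical load P_cr = π²EI/L_e² = π²×204000×121100/1060² = 217100 N.
P_allow = P_cr/n = 217100/4.6 = 47190 N.

P_allow = 47.2 kN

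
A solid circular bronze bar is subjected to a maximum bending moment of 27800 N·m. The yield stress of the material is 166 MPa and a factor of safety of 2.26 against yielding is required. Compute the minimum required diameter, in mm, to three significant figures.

d = 157 mm

σ_allow = 166/2.26 = 73.45 MPa.
For a solid circular section σ = 32M/(πd³), so d³ = 32M/(π σ_allow) = 32×2.7800×10^7/(π×73.45) = 3.855×10^6 mm³.
d = 156.8 mm.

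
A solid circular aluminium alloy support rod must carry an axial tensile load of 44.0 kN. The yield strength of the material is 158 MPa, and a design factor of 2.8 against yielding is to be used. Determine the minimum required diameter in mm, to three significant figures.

Allowable stress σ_allow = 158/2.8 = 56.43 MPa.
Required area A = F/σ_allow = 44000/56.43 = 779.7 mm².
A = πd²/4 → d = √(4A/π) = 31.51 mm.

d = 31.5 mm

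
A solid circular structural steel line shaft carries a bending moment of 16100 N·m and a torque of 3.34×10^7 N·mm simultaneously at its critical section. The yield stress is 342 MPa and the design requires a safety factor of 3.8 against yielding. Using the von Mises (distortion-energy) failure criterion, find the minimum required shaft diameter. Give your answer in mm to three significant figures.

σ_allow = σ_y/n = 342/3.8 = 90.00 MPa.
For a solid shaft σ_b = 32M/(πd³) and τ = 16T/(πd³), so the von Mises stress is σ' = (16/πd³)·√(4M²+3T²).
√(4M²+3T²) = √(4×(1.610×10^7)² + 3×(3.340×10^7)²) = 6.621×10^7 N·mm.
d³ = 16×6.621×10^7/(π×90.00) = 3.747×10^6 mm³.
d = 155.3 mm.

d = 155 mm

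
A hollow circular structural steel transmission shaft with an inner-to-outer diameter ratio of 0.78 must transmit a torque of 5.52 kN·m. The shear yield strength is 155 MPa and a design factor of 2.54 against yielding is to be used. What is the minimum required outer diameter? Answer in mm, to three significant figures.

τ_allow = 155/2.54 = 61.02 MPa.
For a hollow shaft τ = 16T/[πd_o³(1−k⁴)] with k = 0.78, so 1−k⁴ = 0.6298.
d_o³ = 16T/[π τ_allow (1−k⁴)] = 16×5520000/(π×61.02×0.6298) = 731400 mm³.
d_o = 90.10 mm.

d_o = 90.1 mm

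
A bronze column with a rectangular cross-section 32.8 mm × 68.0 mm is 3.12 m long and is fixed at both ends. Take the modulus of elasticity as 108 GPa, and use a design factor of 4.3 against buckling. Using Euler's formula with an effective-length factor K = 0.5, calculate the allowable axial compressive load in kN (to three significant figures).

Buckling occurs about the weak axis: I_min = h·b³/12 = 68.0×32.8³/12 = 200000 mm⁴ (b = 32.8 mm is the smaller dimension).
Effective length L_e = KL = 0.5×3.12 m = 1560 mm.
Euler critical load P_cr = π²EI/L_e² = π²×108000×200000/1560² = 87580 N.
P_allow = P_cr/n = 87580/4.3 = 20370 N.

P_allow = 20.4 kN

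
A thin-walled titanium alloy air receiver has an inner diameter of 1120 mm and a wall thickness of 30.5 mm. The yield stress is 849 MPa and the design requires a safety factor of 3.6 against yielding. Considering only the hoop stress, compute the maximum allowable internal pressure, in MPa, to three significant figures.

p_allow = 12.8 MPa

σ_allow = 849/3.6 = 235.8 MPa.
σ_h = pD/(2t) → p_allow = 2σ_allow t/D = 2×235.8×30.5/1120 = 12.84 MPa.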